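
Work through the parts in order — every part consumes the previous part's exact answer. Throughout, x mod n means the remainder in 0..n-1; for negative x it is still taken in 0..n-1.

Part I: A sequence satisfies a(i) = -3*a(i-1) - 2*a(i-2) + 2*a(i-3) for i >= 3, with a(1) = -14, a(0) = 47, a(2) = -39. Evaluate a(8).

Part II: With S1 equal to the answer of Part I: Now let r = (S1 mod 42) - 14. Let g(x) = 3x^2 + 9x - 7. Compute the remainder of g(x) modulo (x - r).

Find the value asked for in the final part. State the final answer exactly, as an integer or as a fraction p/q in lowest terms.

Part I: a(3) = -3*(-39) - 2*(-14) + 2*(47) = 239; iterating: a(3)=239, a(4)=-667, a(5)=1445, a(6)=-2523, a(7)=3345, a(8)=-2099; answer -2099
Part II: S1 = -2099; r = -13; remainder = value at the root: 3*(-13)^2 + 9*(-13)^1 - 7 = (507) + (-117) + (-7) = 383; answer 383

383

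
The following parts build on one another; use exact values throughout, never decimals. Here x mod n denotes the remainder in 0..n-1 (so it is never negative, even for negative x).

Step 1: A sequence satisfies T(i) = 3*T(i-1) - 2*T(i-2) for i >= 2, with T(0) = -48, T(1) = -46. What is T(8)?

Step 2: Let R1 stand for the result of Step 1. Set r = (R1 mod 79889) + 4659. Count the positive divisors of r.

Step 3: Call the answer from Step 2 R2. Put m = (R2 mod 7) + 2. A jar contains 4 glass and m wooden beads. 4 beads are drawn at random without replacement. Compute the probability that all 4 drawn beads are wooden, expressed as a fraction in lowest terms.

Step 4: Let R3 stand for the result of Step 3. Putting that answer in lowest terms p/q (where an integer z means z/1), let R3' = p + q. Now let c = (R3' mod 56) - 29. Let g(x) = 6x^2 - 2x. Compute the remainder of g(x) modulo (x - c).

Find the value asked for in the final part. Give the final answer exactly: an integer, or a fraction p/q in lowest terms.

Step 1: T(2) = 3*(-46) - 2*(-48) = -42; iterating: T(2)=-42, T(3)=-34, T(4)=-18, T(5)=14, T(6)=78, T(7)=206, T(8)=462; answer 462
Step 2: R1 = 462; r = 5121; 5121 = 3^2 * 569; number of divisors = (2+1) * (1+1) = 6; answer 6
Step 3: R2 = 6; m = 8; total draws C(12,4) = 495; favorable C(8,4) = 70; P = 14/99; answer 14/99
Step 4: R3 = 14/99; threaded value p + q = 113; c = -28; remainder = value at the root: 6*(-28)^2 - 2*(-28)^1 = (4704) + (56) = 4760; answer 4760

4760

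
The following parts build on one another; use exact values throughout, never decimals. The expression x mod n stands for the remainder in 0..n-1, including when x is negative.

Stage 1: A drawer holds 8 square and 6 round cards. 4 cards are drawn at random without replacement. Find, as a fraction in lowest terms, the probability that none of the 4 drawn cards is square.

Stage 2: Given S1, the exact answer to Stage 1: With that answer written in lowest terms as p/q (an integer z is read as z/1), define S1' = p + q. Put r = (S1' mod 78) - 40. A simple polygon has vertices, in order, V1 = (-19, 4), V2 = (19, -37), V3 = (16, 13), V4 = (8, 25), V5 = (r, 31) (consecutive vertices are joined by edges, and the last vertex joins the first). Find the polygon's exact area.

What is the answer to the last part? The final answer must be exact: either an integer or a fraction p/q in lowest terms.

3397/2

Stage 1: total draws C(14,4) = 1001; favorable C(6,4) = 15; P = 15/1001; answer 15/1001
Stage 2: S1 = 15/1001; threaded value p + q = 1016; r = -38; cross terms: (-19*-37 - 19*4)=627, (19*13 - 16*-37)=839, (16*25 - 8*13)=296, (8*31 - -38*25)=1198, (-38*4 - -19*31)=437; twice the area = |3397| = 3397; area = 3397/2; answer 3397/2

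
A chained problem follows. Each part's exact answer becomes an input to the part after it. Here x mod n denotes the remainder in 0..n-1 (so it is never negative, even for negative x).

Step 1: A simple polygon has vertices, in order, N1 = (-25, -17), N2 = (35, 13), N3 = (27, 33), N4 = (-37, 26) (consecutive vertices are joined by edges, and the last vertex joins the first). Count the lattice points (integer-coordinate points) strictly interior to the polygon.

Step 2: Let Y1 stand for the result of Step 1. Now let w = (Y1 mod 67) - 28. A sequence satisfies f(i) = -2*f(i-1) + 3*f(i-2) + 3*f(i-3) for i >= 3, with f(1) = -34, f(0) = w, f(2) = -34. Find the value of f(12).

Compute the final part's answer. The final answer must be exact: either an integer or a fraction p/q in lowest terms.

-521284

Step 1: cross terms: (-25*13 - 35*-17)=270, (35*33 - 27*13)=804, (27*26 - -37*33)=1923, (-37*-17 - -25*26)=1279; twice the area = |4276| = 4276; area = 2138; boundary points = 30 + 4 + 1 + 1 = 36; strictly interior points = area - boundary/2 + 1 = 2121; answer 2121
Step 2: Y1 = 2121; w = 16; f(3) = -2*(-34) + 3*(-34) + 3*(16) = 14; iterating: f(3)=14, f(4)=-232, f(5)=404, f(6)=-1462, f(7)=3440, f(8)=-10054, f(9)=26042, f(10)=-71926, f(11)=191816, f(12)=-521284; answer -521284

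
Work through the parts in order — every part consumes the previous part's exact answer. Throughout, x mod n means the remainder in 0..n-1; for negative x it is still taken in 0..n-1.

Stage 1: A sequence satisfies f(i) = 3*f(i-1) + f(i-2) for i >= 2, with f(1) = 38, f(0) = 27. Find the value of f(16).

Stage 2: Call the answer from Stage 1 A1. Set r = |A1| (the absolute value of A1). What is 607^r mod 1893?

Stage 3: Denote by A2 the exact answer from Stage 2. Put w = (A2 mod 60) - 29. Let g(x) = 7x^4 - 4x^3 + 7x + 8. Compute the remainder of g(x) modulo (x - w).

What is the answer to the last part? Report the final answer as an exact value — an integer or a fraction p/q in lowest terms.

2796708

Stage 1: f(2) = 3*(38) + 1*(27) = 141; iterating: f(2)=141, f(3)=461, f(4)=1524, f(5)=5033, f(6)=16623, f(7)=54902, f(8)=181329, f(9)=598889, f(10)=1977996, f(11)=6532877, f(12)=21576627, f(13)=71262758, f(14)=235364901, f(15)=777357461, f(16)=2567437284; answer 2567437284
Stage 2: A1 = 2567437284; r = 2567437284; squarings mod 1893: 607^1=607, 607^2=1207, 607^4=1132, 607^8=1756, 607^16=1732, 607^32=1312, 607^64=607, 607^128=1207, 607^256=1132, 607^512=1756, 607^1024=1732, 607^2048=1312, 607^4096=607, 607^8192=1207, 607^16384=1132, 607^32768=1756, 607^65536=1732, 607^131072=1312, 607^262144=607, 607^524288=1207, 607^1048576=1132, 607^2097152=1756, 607^4194304=1732, 607^8388608=1312, 607^16777216=607, 607^33554432=1207, 607^67108864=1132, 607^134217728=1756, 607^268435456=1732, 607^536870912=1312, 607^1073741824=607, 607^2147483648=1207; 607^2567437284 = 607^4 * 607^32 * 607^64 * 607^128 * 607^256 * 607^512 * 607^2048 * 607^4096 * 607^8192 * 607^16384 * 607^32768 * 607^65536 * 607^131072 * 607^262144 * 607^16777216 * 607^134217728 * 607^268435456 * 607^2147483648 = 784 (mod 1893); answer 784
Stage 3: A2 = 784; w = -25; remainder = value at the root: 7*(-25)^4 - 4*(-25)^3 + 7*(-25)^1 + 8 = (2734375) + (62500) + (-175) + (8) = 2796708; answer 2796708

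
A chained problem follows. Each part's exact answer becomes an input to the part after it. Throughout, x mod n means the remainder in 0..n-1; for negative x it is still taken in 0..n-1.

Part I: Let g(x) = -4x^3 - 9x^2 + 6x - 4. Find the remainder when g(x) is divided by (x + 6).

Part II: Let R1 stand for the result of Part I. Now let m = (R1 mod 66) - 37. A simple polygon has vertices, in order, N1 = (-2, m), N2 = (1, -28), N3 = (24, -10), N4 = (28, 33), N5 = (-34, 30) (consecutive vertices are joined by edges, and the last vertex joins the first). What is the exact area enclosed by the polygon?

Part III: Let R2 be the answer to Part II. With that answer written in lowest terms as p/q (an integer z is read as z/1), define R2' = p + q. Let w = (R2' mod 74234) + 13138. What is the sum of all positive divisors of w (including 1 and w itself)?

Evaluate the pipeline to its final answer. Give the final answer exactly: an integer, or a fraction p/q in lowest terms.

Part I: remainder = value at the root: -4*(-6)^3 - 9*(-6)^2 + 6*(-6)^1 - 4 = (864) + (-324) + (-36) + (-4) = 500; answer 500
Part II: R1 = 500; m = 1; cross terms: (-2*-28 - 1*1)=55, (1*-10 - 24*-28)=662, (24*33 - 28*-10)=1072, (28*30 - -34*33)=1962, (-34*1 - -2*30)=26; twice the area = |3777| = 3777; area = 3777/2; answer 3777/2
Part III: R2 = 3777/2; threaded value p + q = 3779; w = 16917; 16917 = 3 * 5639; sigma = (1 + 3) * (1 + 5639) = 4 * 5640 = 22560; answer 22560

22560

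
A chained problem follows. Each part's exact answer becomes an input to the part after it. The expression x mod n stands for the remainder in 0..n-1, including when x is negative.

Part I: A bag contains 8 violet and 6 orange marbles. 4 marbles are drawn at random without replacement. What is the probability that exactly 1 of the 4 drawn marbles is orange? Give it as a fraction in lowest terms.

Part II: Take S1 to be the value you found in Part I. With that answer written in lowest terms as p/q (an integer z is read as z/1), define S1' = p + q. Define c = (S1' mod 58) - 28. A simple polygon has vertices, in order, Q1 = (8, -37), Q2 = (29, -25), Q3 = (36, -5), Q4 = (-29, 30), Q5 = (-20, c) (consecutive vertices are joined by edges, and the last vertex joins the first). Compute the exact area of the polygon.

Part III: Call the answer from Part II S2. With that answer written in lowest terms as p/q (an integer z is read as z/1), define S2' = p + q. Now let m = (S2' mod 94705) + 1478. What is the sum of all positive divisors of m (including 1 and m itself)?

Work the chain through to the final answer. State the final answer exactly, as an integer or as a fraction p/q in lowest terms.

5760

Part I: total draws C(14,4) = 1001; favorable C(6,1)*C(8,3) = 336; P = 48/143; answer 48/143
Part II: S1 = 48/143; threaded value p + q = 191; c = -11; cross terms: (8*-25 - 29*-37)=873, (29*-5 - 36*-25)=755, (36*30 - -29*-5)=935, (-29*-11 - -20*30)=919, (-20*-37 - 8*-11)=828; twice the area = |4310| = 4310; area = 2155; answer 2155
Part III: S2 = 2155; threaded value p + q = 2156; m = 3634; 3634 = 2 * 23 * 79; sigma = (1 + 2) * (1 + 23) * (1 + 79) = 3 * 24 * 80 = 5760; answer 5760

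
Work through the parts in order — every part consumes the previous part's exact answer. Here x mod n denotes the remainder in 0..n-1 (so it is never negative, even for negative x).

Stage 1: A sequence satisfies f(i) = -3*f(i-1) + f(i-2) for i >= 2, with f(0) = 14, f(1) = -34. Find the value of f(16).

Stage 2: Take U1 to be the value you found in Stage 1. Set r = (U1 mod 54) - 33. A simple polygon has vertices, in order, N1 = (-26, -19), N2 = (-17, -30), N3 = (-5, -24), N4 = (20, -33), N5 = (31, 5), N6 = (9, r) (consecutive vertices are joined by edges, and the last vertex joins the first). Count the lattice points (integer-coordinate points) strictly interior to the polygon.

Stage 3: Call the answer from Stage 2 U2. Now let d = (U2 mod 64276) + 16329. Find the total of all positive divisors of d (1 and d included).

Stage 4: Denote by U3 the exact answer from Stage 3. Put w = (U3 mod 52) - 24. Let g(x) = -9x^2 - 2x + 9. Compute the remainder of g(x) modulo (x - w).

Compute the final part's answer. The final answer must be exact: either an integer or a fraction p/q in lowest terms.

Stage 1: f(2) = -3*(-34) + 1*(14) = 116; iterating: f(2)=116, f(3)=-382, f(4)=1262, f(5)=-4168, f(6)=13766, f(7)=-45466, f(8)=150164, f(9)=-495958, f(10)=1638038, f(11)=-5410072, f(12)=17868254, f(13)=-59014834, f(14)=194912756, f(15)=-643753102, f(16)=2126172062; answer 2126172062
Stage 2: U1 = 2126172062; r = 5; cross terms: (-26*-30 - -17*-19)=457, (-17*-24 - -5*-30)=258, (-5*-33 - 20*-24)=645, (20*5 - 31*-33)=1123, (31*5 - 9*5)=110, (9*-19 - -26*5)=-41; twice the area = |2552| = 2552; area = 1276; boundary points = 1 + 6 + 1 + 1 + 22 + 1 = 32; strictly interior points = area - boundary/2 + 1 = 1261; answer 1261
Stage 3: U2 = 1261; d = 17590; 17590 = 2 * 5 * 1759; sigma = (1 + 2) * (1 + 5) * (1 + 1759) = 3 * 6 * 1760 = 31680; answer 31680
Stage 4: U3 = 31680; w = -12; remainder = value at the root: -9*(-12)^2 - 2*(-12)^1 + 9 = (-1296) + (24) + (9) = -1263; answer -1263

-1263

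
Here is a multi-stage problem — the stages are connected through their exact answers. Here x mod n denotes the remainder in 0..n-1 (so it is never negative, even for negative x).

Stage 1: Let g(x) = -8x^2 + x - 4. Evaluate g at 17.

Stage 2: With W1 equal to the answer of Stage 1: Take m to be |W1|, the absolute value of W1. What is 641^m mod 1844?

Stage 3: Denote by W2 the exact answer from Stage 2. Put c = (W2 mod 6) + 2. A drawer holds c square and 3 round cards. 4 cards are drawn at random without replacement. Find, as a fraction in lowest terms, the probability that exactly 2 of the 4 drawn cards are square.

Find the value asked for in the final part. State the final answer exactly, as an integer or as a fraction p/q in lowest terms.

3/5

Stage 1: -8*(17)^2 + 1*(17)^1 - 4 = (-2312) + (17) + (-4) = -2299; answer -2299
Stage 2: W1 = -2299; m = 2299; squarings mod 1844: 641^1=641, 641^2=1513, 641^4=765, 641^8=677, 641^16=1017, 641^32=1649, 641^64=1145, 641^128=1785, 641^256=1637, 641^512=437, 641^1024=1037, 641^2048=317; 641^2299 = 641^1 * 641^2 * 641^8 * 641^16 * 641^32 * 641^64 * 641^128 * 641^2048 = 817 (mod 1844); answer 817
Stage 3: W2 = 817; c = 3; total draws C(6,4) = 15; favorable C(3,2)*C(3,2) = 9; P = 3/5; answer 3/5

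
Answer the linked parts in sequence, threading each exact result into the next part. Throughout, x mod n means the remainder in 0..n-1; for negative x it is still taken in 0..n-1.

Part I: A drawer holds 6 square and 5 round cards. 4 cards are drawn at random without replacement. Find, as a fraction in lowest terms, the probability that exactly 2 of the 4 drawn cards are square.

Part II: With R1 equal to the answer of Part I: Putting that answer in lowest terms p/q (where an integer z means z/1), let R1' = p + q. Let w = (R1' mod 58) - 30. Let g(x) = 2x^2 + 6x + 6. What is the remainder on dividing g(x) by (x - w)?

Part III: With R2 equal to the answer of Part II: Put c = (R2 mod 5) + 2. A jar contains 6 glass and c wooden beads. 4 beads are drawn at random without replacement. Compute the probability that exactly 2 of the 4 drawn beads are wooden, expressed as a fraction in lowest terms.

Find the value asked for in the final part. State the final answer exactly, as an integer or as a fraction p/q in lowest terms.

5/11

Part I: total draws C(11,4) = 330; favorable C(6,2)*C(5,2) = 150; P = 5/11; answer 5/11
Part II: R1 = 5/11; threaded value p + q = 16; w = -14; remainder = value at the root: 2*(-14)^2 + 6*(-14)^1 + 6 = (392) + (-84) + (6) = 314; answer 314
Part III: R2 = 314; c = 6; total draws C(12,4) = 495; favorable C(6,2)*C(6,2) = 225; P = 5/11; answer 5/11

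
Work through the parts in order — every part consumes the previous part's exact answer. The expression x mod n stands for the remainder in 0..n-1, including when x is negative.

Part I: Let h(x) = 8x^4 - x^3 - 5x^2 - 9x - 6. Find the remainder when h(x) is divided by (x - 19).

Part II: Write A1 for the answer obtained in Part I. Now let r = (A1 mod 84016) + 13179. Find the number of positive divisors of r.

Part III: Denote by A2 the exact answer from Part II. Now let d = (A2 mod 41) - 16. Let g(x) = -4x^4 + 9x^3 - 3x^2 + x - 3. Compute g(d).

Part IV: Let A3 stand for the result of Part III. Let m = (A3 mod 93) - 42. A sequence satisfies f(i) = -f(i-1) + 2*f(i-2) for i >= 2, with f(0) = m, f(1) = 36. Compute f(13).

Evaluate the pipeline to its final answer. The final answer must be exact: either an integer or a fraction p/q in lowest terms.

Part I: remainder = value at the root: 8*(19)^4 - 1*(19)^3 - 5*(19)^2 - 9*(19)^1 - 6 = (1042568) + (-6859) + (-1805) + (-171) + (-6) = 1033727; answer 1033727
Part II: A1 = 1033727; r = 38714; 38714 = 2 * 13 * 1489; number of divisors = (1+1) * (1+1) * (1+1) = 8; answer 8
Part III: A2 = 8; d = -8; -4*(-8)^4 + 9*(-8)^3 - 3*(-8)^2 + 1*(-8)^1 - 3 = (-16384) + (-4608) + (-192) + (-8) + (-3) = -21195; answer -21195
Part IV: A3 = -21195; m = -33; f(2) = -1*(36) + 2*(-33) = -102; iterating: f(2)=-102, f(3)=174, f(4)=-378, f(5)=726, f(6)=-1482, f(7)=2934, f(8)=-5898, f(9)=11766, f(10)=-23562, f(11)=47094, f(12)=-94218, f(13)=188406; answer 188406

188406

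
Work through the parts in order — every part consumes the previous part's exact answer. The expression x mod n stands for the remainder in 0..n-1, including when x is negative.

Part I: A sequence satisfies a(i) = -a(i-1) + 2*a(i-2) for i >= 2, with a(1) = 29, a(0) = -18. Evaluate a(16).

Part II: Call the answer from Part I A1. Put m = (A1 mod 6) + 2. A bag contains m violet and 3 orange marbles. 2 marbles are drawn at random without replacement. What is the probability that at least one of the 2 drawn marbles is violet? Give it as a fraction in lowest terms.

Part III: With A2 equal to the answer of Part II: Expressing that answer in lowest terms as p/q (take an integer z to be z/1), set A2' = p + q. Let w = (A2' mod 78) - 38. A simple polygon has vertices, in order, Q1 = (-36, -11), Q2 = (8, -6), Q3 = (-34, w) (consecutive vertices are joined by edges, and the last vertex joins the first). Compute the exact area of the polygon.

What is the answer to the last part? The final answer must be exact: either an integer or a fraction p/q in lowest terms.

39

Part I: a(2) = -1*(29) + 2*(-18) = -65; iterating: a(2)=-65, a(3)=123, a(4)=-253, a(5)=499, a(6)=-1005, a(7)=2003, a(8)=-4013, a(9)=8019, a(10)=-16045, a(11)=32083, a(12)=-64173, a(13)=128339, a(14)=-256685, a(15)=513363, a(16)=-1026733; answer -1026733
Part II: A1 = -1026733; m = 7; total draws C(10,2) = 45; complement C(3,2) = 3; favorable 45 - 3 = 42; P = 14/15; answer 14/15
Part III: A2 = 14/15; threaded value p + q = 29; w = -9; cross terms: (-36*-6 - 8*-11)=304, (8*-9 - -34*-6)=-276, (-34*-11 - -36*-9)=50; twice the area = |78| = 78; area = 39; answer 39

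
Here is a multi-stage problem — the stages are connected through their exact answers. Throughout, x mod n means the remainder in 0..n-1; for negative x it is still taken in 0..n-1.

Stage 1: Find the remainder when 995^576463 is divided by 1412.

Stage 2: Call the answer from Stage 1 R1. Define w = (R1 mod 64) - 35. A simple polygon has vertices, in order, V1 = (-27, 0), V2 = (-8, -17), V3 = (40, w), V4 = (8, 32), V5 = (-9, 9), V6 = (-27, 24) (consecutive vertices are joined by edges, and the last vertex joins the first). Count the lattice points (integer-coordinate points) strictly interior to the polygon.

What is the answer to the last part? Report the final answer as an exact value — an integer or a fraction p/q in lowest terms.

1486

Stage 1: squarings mod 1412: 995^1=995, 995^2=213, 995^4=185, 995^8=337, 995^16=609, 995^32=937, 995^64=1117, 995^128=893, 995^256=1081, 995^512=837, 995^1024=217, 995^2048=493, 995^4096=185, 995^8192=337, 995^16384=609, 995^32768=937, 995^65536=1117, 995^131072=893, 995^262144=1081, 995^524288=837; 995^576463 = 995^1 * 995^2 * 995^4 * 995^8 * 995^64 * 995^128 * 995^256 * 995^512 * 995^2048 * 995^16384 * 995^32768 * 995^524288 = 319 (mod 1412); answer 319
Stage 2: R1 = 319; w = 28; cross terms: (-27*-17 - -8*0)=459, (-8*28 - 40*-17)=456, (40*32 - 8*28)=1056, (8*9 - -9*32)=360, (-9*24 - -27*9)=27, (-27*0 - -27*24)=648; twice the area = |3006| = 3006; area = 1503; boundary points = 1 + 3 + 4 + 1 + 3 + 24 = 36; strictly interior points = area - boundary/2 + 1 = 1486; answer 1486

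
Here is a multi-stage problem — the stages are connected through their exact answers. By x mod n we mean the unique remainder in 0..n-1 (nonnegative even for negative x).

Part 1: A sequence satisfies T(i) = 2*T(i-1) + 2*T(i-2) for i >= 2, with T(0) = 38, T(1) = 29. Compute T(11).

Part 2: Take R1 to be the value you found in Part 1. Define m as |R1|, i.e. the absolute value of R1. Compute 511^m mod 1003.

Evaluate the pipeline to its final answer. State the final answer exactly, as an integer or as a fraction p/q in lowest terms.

902

Part 1: T(2) = 2*(29) + 2*(38) = 134; iterating: T(2)=134, T(3)=326, T(4)=920, T(5)=2492, T(6)=6824, T(7)=18632, T(8)=50912, T(9)=139088, T(10)=380000, T(11)=1038176; answer 1038176
Part 2: R1 = 1038176; m = 1038176; squarings mod 1003: 511^1=511, 511^2=341, 511^4=936, 511^8=477, 511^16=851, 511^32=35, 511^64=222, 511^128=137, 511^256=715, 511^512=698, 511^1024=749, 511^2048=324, 511^4096=664, 511^8192=579, 511^16384=239, 511^32768=953, 511^65536=494, 511^131072=307, 511^262144=970, 511^524288=86; 511^1038176 = 511^32 * 511^64 * 511^256 * 511^512 * 511^1024 * 511^4096 * 511^16384 * 511^32768 * 511^65536 * 511^131072 * 511^262144 * 511^524288 = 902 (mod 1003); answer 902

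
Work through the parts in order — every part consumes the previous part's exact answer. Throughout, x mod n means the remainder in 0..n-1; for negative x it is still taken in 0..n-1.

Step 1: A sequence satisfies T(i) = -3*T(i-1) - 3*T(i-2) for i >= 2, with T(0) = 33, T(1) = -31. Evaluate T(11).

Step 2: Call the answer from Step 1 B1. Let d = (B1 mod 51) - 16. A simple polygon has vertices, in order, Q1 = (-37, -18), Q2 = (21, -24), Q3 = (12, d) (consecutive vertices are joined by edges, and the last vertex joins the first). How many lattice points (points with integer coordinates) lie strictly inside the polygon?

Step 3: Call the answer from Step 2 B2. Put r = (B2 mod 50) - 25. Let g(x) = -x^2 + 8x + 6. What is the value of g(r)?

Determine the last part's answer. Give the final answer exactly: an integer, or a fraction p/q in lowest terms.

Step 1: T(2) = -3*(-31) - 3*(33) = -6; iterating: T(2)=-6, T(3)=111, T(4)=-315, T(5)=612, T(6)=-891, T(7)=837, T(8)=162, T(9)=-2997, T(10)=8505, T(11)=-16524; answer -16524
Step 2: B1 = -16524; d = -16; cross terms: (-37*-24 - 21*-18)=1266, (21*-16 - 12*-24)=-48, (12*-18 - -37*-16)=-808; twice the area = |410| = 410; area = 205; boundary points = 2 + 1 + 1 = 4; strictly interior points = area - boundary/2 + 1 = 204; answer 204
Step 3: B2 = 204; r = -21; -1*(-21)^2 + 8*(-21)^1 + 6 = (-441) + (-168) + (6) = -603; answer -603

-603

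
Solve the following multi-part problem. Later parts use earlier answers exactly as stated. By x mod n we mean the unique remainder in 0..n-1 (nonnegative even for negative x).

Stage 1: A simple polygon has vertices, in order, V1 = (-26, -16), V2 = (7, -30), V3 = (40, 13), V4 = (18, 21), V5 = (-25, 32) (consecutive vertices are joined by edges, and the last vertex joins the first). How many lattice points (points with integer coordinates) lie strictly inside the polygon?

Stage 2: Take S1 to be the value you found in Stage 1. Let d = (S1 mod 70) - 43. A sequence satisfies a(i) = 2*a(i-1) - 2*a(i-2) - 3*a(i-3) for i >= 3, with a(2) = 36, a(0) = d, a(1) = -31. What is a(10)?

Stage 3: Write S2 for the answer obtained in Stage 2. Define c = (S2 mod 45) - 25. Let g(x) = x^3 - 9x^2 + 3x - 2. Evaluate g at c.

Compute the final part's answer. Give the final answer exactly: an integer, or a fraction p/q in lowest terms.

Stage 1: cross terms: (-26*-30 - 7*-16)=892, (7*13 - 40*-30)=1291, (40*21 - 18*13)=606, (18*32 - -25*21)=1101, (-25*-16 - -26*32)=1232; twice the area = |5122| = 5122; area = 2561; boundary points = 1 + 1 + 2 + 1 + 1 = 6; strictly interior points = area - boundary/2 + 1 = 2559; answer 2559
Stage 2: S1 = 2559; d = -4; a(3) = 2*(36) - 2*(-31) - 3*(-4) = 146; iterating: a(3)=146, a(4)=313, a(5)=226, a(6)=-612, a(7)=-2615, a(8)=-4684, a(9)=-2302, a(10)=12609; answer 12609
Stage 3: S2 = 12609; c = -16; 1*(-16)^3 - 9*(-16)^2 + 3*(-16)^1 - 2 = (-4096) + (-2304) + (-48) + (-2) = -6450; answer -6450

-6450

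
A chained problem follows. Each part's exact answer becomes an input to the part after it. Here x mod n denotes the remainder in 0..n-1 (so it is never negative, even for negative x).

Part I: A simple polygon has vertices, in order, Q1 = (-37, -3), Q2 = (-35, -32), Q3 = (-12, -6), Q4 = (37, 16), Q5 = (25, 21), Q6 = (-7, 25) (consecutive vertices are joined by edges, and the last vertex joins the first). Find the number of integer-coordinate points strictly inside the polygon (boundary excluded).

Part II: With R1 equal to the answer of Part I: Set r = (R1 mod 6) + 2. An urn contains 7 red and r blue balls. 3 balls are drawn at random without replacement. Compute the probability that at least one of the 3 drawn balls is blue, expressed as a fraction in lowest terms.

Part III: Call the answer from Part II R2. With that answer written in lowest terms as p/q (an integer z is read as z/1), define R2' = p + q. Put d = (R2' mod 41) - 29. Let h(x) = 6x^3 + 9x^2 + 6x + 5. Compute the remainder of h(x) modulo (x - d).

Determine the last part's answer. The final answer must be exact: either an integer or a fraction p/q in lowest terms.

Part I: cross terms: (-37*-32 - -35*-3)=1079, (-35*-6 - -12*-32)=-174, (-12*16 - 37*-6)=30, (37*21 - 25*16)=377, (25*25 - -7*21)=772, (-7*-3 - -37*25)=946; twice the area = |3030| = 3030; area = 1515; boundary points = 1 + 1 + 1 + 1 + 4 + 2 = 10; strictly interior points = area - boundary/2 + 1 = 1511; answer 1511
Part II: R1 = 1511; r = 7; total draws C(14,3) = 364; complement C(7,3) = 35; favorable 364 - 35 = 329; P = 47/52; answer 47/52
Part III: R2 = 47/52; threaded value p + q = 99; d = -12; remainder = value at the root: 6*(-12)^3 + 9*(-12)^2 + 6*(-12)^1 + 5 = (-10368) + (1296) + (-72) + (5) = -9139; answer -9139

-9139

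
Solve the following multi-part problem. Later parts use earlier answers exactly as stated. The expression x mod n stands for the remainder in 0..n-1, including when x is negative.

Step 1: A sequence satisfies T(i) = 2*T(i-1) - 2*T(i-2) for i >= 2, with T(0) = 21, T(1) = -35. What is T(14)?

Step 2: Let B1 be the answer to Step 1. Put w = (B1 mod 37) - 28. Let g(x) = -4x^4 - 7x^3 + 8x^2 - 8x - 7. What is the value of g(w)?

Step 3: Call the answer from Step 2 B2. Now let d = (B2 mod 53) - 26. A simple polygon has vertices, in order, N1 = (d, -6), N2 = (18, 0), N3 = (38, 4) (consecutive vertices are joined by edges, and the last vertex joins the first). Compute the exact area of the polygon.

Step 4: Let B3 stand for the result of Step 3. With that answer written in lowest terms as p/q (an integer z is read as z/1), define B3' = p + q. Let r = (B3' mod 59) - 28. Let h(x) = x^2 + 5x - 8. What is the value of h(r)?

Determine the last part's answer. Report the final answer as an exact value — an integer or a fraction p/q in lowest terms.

Step 1: T(2) = 2*(-35) - 2*(21) = -112; iterating: T(2)=-112, T(3)=-154, T(4)=-84, T(5)=140, T(6)=448, T(7)=616, T(8)=336, T(9)=-560, T(10)=-1792, T(11)=-2464, T(12)=-1344, T(13)=2240, T(14)=7168; answer 7168
Step 2: B1 = 7168; w = -1; -4*(-1)^4 - 7*(-1)^3 + 8*(-1)^2 - 8*(-1)^1 - 7 = (-4) + (7) + (8) + (8) + (-7) = 12; answer 12
Step 3: B2 = 12; d = -14; cross terms: (-14*0 - 18*-6)=108, (18*4 - 38*0)=72, (38*-6 - -14*4)=-172; twice the area = |8| = 8; area = 4; answer 4
Step 4: B3 = 4; threaded value p + q = 5; r = -23; 1*(-23)^2 + 5*(-23)^1 - 8 = (529) + (-115) + (-8) = 406; answer 406

406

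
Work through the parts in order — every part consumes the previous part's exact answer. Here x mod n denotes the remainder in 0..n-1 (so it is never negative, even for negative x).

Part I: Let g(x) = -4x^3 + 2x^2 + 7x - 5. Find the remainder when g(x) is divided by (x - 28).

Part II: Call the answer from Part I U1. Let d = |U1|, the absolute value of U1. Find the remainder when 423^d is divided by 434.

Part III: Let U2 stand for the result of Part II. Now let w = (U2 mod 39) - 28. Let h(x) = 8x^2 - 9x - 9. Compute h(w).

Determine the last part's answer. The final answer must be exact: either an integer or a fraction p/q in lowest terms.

Part I: remainder = value at the root: -4*(28)^3 + 2*(28)^2 + 7*(28)^1 - 5 = (-87808) + (1568) + (196) + (-5) = -86049; answer -86049
Part II: U1 = -86049; d = 86049; squarings mod 434: 423^1=423, 423^2=121, 423^4=319, 423^8=205, 423^16=361, 423^32=121, 423^64=319, 423^128=205, 423^256=361, 423^512=121, 423^1024=319, 423^2048=205, 423^4096=361, 423^8192=121, 423^16384=319, 423^32768=205, 423^65536=361; 423^86049 = 423^1 * 423^32 * 423^4096 * 423^16384 * 423^65536 = 349 (mod 434); answer 349
Part III: U2 = 349; w = 9; 8*(9)^2 - 9*(9)^1 - 9 = (648) + (-81) + (-9) = 558; answer 558

558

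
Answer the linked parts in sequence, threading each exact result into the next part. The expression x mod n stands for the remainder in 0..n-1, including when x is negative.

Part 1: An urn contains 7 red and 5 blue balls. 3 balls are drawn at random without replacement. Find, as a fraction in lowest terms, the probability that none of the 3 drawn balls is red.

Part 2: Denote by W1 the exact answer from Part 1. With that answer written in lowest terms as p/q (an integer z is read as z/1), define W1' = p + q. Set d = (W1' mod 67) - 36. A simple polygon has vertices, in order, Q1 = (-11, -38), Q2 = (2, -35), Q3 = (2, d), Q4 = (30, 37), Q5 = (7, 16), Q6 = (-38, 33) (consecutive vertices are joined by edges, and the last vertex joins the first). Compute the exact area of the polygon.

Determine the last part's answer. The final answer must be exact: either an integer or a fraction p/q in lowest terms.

1918

Part 1: total draws C(12,3) = 220; favorable C(5,3) = 10; P = 1/22; answer 1/22
Part 2: W1 = 1/22; threaded value p + q = 23; d = -13; cross terms: (-11*-35 - 2*-38)=461, (2*-13 - 2*-35)=44, (2*37 - 30*-13)=464, (30*16 - 7*37)=221, (7*33 - -38*16)=839, (-38*-38 - -11*33)=1807; twice the area = |3836| = 3836; area = 1918; answer 1918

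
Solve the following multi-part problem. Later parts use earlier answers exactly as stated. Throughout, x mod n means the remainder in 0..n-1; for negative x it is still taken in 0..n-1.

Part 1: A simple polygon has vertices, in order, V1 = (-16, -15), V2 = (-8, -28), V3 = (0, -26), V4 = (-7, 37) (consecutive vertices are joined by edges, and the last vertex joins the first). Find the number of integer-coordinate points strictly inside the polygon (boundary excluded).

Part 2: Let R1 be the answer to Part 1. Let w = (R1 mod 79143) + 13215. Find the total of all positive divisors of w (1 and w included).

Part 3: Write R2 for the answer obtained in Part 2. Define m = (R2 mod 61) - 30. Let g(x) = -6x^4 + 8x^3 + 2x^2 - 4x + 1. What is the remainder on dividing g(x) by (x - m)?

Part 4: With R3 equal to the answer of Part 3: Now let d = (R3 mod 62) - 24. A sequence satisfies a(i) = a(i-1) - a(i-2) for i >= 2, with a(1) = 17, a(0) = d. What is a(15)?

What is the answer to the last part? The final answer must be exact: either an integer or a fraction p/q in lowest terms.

-31

Part 1: cross terms: (-16*-28 - -8*-15)=328, (-8*-26 - 0*-28)=208, (0*37 - -7*-26)=-182, (-7*-15 - -16*37)=697; twice the area = |1051| = 1051; area = 1051/2; boundary points = 1 + 2 + 7 + 1 = 11; strictly interior points = area - boundary/2 + 1 = 521; answer 521
Part 2: R1 = 521; w = 13736; 13736 = 2^3 * 17 * 101; sigma = (1 + 2 + 4 + 8) * (1 + 17) * (1 + 101) = 15 * 18 * 102 = 27540; answer 27540
Part 3: R2 = 27540; m = -1; remainder = value at the root: -6*(-1)^4 + 8*(-1)^3 + 2*(-1)^2 - 4*(-1)^1 + 1 = (-6) + (-8) + (2) + (4) + (1) = -7; answer -7
Part 4: R3 = -7; d = 31; a(2) = 1*(17) - 1*(31) = -14; iterating: a(2)=-14, a(3)=-31, a(4)=-17, a(5)=14, a(6)=31, a(7)=17, a(8)=-14, a(9)=-31, a(10)=-17, a(11)=14, a(12)=31, a(13)=17, a(14)=-14, a(15)=-31; answer -31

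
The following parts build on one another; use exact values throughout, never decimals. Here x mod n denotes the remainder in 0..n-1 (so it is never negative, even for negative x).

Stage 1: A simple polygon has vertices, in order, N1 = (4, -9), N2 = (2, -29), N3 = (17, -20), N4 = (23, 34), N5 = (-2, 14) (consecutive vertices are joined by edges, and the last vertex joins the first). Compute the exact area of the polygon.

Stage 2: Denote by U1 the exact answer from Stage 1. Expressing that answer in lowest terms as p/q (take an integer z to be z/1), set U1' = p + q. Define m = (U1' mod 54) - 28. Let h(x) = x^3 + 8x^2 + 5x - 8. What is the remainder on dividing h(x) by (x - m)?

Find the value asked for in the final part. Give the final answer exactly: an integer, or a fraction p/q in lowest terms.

Stage 1: cross terms: (4*-29 - 2*-9)=-98, (2*-20 - 17*-29)=453, (17*34 - 23*-20)=1038, (23*14 - -2*34)=390, (-2*-9 - 4*14)=-38; twice the area = |1745| = 1745; area = 1745/2; answer 1745/2
Stage 2: U1 = 1745/2; threaded value p + q = 1747; m = -9; remainder = value at the root: 1*(-9)^3 + 8*(-9)^2 + 5*(-9)^1 - 8 = (-729) + (648) + (-45) + (-8) = -134; answer -134

-134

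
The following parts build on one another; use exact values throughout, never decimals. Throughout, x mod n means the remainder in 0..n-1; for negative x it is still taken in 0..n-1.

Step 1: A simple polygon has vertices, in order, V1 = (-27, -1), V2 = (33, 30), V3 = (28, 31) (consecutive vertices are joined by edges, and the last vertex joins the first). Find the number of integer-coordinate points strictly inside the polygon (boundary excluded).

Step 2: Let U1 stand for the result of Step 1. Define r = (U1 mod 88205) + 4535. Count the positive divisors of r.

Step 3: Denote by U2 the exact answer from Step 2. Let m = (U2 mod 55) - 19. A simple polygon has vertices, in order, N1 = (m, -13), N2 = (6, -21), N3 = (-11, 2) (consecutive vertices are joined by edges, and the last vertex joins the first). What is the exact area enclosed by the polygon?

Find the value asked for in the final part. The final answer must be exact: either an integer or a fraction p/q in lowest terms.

Step 1: cross terms: (-27*30 - 33*-1)=-777, (33*31 - 28*30)=183, (28*-1 - -27*31)=809; twice the area = |215| = 215; area = 215/2; boundary points = 1 + 1 + 1 = 3; strictly interior points = area - boundary/2 + 1 = 107; answer 107
Step 2: U1 = 107; r = 4642; 4642 = 2 * 11 * 211; number of divisors = (1+1) * (1+1) * (1+1) = 8; answer 8
Step 3: U2 = 8; m = -11; cross terms: (-11*-21 - 6*-13)=309, (6*2 - -11*-21)=-219, (-11*-13 - -11*2)=165; twice the area = |255| = 255; area = 255/2; answer 255/2

255/2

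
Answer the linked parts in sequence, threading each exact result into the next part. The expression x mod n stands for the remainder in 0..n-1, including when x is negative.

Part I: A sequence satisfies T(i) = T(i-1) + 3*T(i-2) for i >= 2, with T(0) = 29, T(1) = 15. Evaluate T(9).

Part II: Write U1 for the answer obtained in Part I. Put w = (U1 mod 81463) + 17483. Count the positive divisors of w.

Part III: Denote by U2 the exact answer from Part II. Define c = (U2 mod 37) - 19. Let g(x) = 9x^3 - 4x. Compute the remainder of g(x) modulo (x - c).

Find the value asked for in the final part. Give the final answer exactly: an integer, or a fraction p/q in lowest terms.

Part I: T(2) = 1*(15) + 3*(29) = 102; iterating: T(2)=102, T(3)=147, T(4)=453, T(5)=894, T(6)=2253, T(7)=4935, T(8)=11694, T(9)=26499; answer 26499
Part II: U1 = 26499; w = 43982; 43982 = 2 * 21991; number of divisors = (1+1) * (1+1) = 4; answer 4
Part III: U2 = 4; c = -15; remainder = value at the root: 9*(-15)^3 - 4*(-15)^1 = (-30375) + (60) = -30315; answer -30315

-30315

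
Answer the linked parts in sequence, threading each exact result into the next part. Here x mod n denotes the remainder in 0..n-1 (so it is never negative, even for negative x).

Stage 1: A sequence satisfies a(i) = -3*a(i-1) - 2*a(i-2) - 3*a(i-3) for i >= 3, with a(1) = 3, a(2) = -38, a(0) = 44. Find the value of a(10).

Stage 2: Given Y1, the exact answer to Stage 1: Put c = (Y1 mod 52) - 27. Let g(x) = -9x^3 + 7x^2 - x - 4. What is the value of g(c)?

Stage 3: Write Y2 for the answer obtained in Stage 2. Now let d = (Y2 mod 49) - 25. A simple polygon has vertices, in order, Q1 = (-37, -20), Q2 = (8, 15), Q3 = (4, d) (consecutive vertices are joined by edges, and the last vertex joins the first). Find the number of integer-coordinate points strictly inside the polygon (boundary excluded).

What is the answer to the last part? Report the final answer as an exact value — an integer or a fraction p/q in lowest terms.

Stage 1: a(3) = -3*(-38) - 2*(3) - 3*(44) = -24; iterating: a(3)=-24, a(4)=139, a(5)=-255, a(6)=559, a(7)=-1584, a(8)=4399, a(9)=-11706, a(10)=31072; answer 31072
Stage 2: Y1 = 31072; c = 1; -9*(1)^3 + 7*(1)^2 - 1*(1)^1 - 4 = (-9) + (7) + (-1) + (-4) = -7; answer -7
Stage 3: Y2 = -7; d = 17; cross terms: (-37*15 - 8*-20)=-395, (8*17 - 4*15)=76, (4*-20 - -37*17)=549; twice the area = |230| = 230; area = 115; boundary points = 5 + 2 + 1 = 8; strictly interior points = area - boundary/2 + 1 = 112; answer 112

112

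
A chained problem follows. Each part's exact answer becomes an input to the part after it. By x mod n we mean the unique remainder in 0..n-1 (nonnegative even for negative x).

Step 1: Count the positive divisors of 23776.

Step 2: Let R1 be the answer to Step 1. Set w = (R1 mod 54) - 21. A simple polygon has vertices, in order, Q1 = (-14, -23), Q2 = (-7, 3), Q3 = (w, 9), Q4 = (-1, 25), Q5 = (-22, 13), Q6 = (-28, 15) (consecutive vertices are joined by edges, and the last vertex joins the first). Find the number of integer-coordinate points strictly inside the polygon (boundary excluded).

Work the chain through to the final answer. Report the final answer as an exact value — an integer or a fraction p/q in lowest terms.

Step 1: 23776 = 2^5 * 743; number of divisors = (5+1) * (1+1) = 12; answer 12
Step 2: R1 = 12; w = -9; cross terms: (-14*3 - -7*-23)=-203, (-7*9 - -9*3)=-36, (-9*25 - -1*9)=-216, (-1*13 - -22*25)=537, (-22*15 - -28*13)=34, (-28*-23 - -14*15)=854; twice the area = |970| = 970; area = 485; boundary points = 1 + 2 + 8 + 3 + 2 + 2 = 18; strictly interior points = area - boundary/2 + 1 = 477; answer 477

477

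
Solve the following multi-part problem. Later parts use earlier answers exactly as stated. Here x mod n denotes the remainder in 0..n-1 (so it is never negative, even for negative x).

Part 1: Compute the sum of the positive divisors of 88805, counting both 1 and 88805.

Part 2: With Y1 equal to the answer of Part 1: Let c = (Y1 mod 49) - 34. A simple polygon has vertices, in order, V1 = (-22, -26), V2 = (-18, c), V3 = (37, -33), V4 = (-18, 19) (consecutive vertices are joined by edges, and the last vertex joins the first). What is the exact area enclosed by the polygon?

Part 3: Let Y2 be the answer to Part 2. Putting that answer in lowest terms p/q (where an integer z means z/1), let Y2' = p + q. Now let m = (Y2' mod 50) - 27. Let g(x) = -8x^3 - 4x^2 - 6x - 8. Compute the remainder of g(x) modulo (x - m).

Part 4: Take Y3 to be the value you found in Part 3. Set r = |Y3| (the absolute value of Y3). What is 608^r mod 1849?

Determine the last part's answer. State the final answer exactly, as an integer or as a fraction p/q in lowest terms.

1339

Part 1: 88805 = 5 * 17761; sigma = (1 + 5) * (1 + 17761) = 6 * 17762 = 106572; answer 106572
Part 2: Y1 = 106572; c = 12; cross terms: (-22*12 - -18*-26)=-732, (-18*-33 - 37*12)=150, (37*19 - -18*-33)=109, (-18*-26 - -22*19)=886; twice the area = |413| = 413; area = 413/2; answer 413/2
Part 3: Y2 = 413/2; threaded value p + q = 415; m = -12; remainder = value at the root: -8*(-12)^3 - 4*(-12)^2 - 6*(-12)^1 - 8 = (13824) + (-576) + (72) + (-8) = 13312; answer 13312
Part 4: Y3 = 13312; r = 13312; squarings mod 1849: 608^1=608, 608^2=1713, 608^4=6, 608^8=36, 608^16=1296, 608^32=724, 608^64=909, 608^128=1627, 608^256=1210, 608^512=1541, 608^1024=565, 608^2048=1197, 608^4096=1683, 608^8192=1670; 608^13312 = 608^1024 * 608^4096 * 608^8192 = 1339 (mod 1849); answer 1339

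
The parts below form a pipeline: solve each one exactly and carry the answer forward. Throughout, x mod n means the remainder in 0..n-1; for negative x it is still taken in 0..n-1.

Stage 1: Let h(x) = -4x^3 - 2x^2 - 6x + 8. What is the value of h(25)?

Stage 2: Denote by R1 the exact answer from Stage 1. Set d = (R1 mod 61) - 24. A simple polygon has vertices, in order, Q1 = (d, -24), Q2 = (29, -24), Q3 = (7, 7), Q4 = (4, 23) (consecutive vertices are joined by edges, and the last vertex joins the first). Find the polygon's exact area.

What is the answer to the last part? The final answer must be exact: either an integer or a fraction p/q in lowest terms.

270

Stage 1: -4*(25)^3 - 2*(25)^2 - 6*(25)^1 + 8 = (-62500) + (-1250) + (-150) + (8) = -63892; answer -63892
Stage 2: R1 = -63892; d = 12; cross terms: (12*-24 - 29*-24)=408, (29*7 - 7*-24)=371, (7*23 - 4*7)=133, (4*-24 - 12*23)=-372; twice the area = |540| = 540; area = 270; answer 270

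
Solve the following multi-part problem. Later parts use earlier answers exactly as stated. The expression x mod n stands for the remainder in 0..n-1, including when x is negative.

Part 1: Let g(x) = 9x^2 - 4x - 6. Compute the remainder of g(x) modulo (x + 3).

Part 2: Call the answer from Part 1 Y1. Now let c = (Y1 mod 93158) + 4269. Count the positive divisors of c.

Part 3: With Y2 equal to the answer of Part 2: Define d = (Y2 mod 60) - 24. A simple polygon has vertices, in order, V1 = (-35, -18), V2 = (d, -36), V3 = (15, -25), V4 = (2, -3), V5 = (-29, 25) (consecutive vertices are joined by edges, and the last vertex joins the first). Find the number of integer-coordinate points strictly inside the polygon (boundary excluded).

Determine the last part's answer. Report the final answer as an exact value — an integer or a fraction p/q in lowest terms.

Part 1: remainder = value at the root: 9*(-3)^2 - 4*(-3)^1 - 6 = (81) + (12) + (-6) = 87; answer 87
Part 2: Y1 = 87; c = 4356; 4356 = 2^2 * 3^2 * 11^2; number of divisors = (2+1) * (2+1) * (2+1) = 27; answer 27
Part 3: Y2 = 27; d = 3; cross terms: (-35*-36 - 3*-18)=1314, (3*-25 - 15*-36)=465, (15*-3 - 2*-25)=5, (2*25 - -29*-3)=-37, (-29*-18 - -35*25)=1397; twice the area = |3144| = 3144; area = 1572; boundary points = 2 + 1 + 1 + 1 + 1 = 6; strictly interior points = area - boundary/2 + 1 = 1570; answer 1570

1570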